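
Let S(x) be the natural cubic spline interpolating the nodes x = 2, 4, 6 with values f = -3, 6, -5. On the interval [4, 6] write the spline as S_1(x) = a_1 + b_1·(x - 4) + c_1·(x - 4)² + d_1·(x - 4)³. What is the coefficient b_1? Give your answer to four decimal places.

-0.5000

With M_i denoting the second derivative at x_i, h_i = 2, 2, and Δ_i = (y_(i+1) − y_i)/h_i = 9/2, -11/2:
  2·M_0 + 8·M_1 + 2·M_2 = 6(Δ_1 - Δ_0) = -60
Natural end conditions: M_0 = M_2 = 0.
Forward elimination and back-substitution give M_0 = 0, M_1 = -15/2, M_2 = 0.
On [4, 6], with S_1(x) = a_1 + b_1·(x - 4) + c_1·(x - 4)² + d_1·(x - 4)³: c_1 = M_1/2 = -15/4, d_1 = (M_2 - M_1)/(6h_1) = 5/8, b_1 = Δ_1 - h_1(2M_1 + M_2)/6 = -1/2.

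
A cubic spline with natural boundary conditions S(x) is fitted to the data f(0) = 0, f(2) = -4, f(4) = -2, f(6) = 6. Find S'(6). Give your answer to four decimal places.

Let M_i = S''(x_i). Step sizes h_i = 2, 2, 2; slopes of the chords Δ_i = (y_(i+1) - y_i)/h_i = -2, 1, 4.
  2·M_0 + 8·M_1 + 2·M_2 = 6(Δ_1 - Δ_0) = 18
  2·M_1 + 8·M_2 + 2·M_3 = 6(Δ_2 - Δ_1) = 18
Natural end conditions: M_0 = M_3 = 0.
Hence M_0 = 0, M_1 = 9/5, M_2 = 9/5, M_3 = 0.
On [4, 6], S'(x) = b_2 + 2c_2·(x - 4) + 3d_2·(x - 4)² with b_2 = Δ_2 - h_2(2M_2 + M_3)/6 = 14/5, c_2 = M_2/2 = 9/10, d_2 = (M_3 - M_2)/(6h_2) = -3/20. So S'(6) = 23/5.

4.6000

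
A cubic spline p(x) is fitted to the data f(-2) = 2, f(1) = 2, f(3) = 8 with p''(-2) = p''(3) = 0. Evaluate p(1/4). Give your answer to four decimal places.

1.1141

Write M_i for p''(x_i). With h_i = 3, 2 and divided differences Δ_i = 0, 3, the continuity of p' gives the tridiagonal system
  3·M_0 + 10·M_1 + 2·M_2 = 6(Δ_1 - Δ_0) = 18
Natural end conditions: M_0 = M_2 = 0.
Solving: M_0 = 0, M_1 = 9/5, M_2 = 0.
On [-2, 1], p(x) = 2 - 9/10·(x + 2) + 0·(x + 2)² + 1/10·(x + 2)³.
With (x + 2) = 9/4: p(1/4) = 713/640.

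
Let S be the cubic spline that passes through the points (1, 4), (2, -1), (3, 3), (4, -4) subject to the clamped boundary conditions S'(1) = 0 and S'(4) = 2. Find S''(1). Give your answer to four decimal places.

Put σ_i = S'' at the i-th knot. Here h = (1, 1, 1) and Δ = (-5, 4, -7), so the interior equations h_(i-1)·σ_(i-1) + 2(h_(i-1)+h_i)·σ_i + h_i·σ_(i+1) = 6(Δ_i − Δ_(i-1)) read
  1·σ_0 + 4·σ_1 + 1·σ_2 = 6(Δ_1 - Δ_0) = 54
  1·σ_1 + 4·σ_2 + 1·σ_3 = 6(Δ_2 - Δ_1) = -66
Clamped end conditions give two more equations: 2h_0·σ_0 + h_0·σ_1 = 6(Δ_0 - S'(1)) = -30 and h_2·σ_2 + 2h_2·σ_3 = 6(S'(4) - Δ_2) = 54.
Solving: σ_0 = -448/15, σ_1 = 446/15, σ_2 = -526/15, σ_3 = 668/15.

-29.8667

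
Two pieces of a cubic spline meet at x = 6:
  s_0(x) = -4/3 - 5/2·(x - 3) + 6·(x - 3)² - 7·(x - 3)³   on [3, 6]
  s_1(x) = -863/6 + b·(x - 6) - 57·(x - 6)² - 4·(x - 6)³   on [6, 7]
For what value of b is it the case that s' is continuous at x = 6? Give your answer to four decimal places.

s_0'(x) = -5/2 + 12·(x - 3) - 21·(x - 3)², so s_0'(6) = -311/2. On the right, s_1'(6) = b, so b = -311/2.

-155.5000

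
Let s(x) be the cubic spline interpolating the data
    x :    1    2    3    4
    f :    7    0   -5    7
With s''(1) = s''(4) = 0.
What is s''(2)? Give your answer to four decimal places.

Write M_i for s''(x_i). With h_i = 1, 1, 1 and divided differences Δ_i = -7, -5, 12, the continuity of s' gives the tridiagonal system
  1·M_0 + 4·M_1 + 1·M_2 = 6(Δ_1 - Δ_0) = 12
  1·M_1 + 4·M_2 + 1·M_3 = 6(Δ_2 - Δ_1) = 102
Natural end conditions: M_0 = M_3 = 0.
Solving: M_0 = 0, M_1 = -18/5, M_2 = 132/5, M_3 = 0.

-3.6000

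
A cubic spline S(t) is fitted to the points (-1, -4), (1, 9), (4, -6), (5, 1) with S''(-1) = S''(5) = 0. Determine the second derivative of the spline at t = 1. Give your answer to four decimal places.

-10.8169

Let M_i = S''(x_i). Step sizes h_i = 2, 3, 1; slopes of the chords Δ_i = (y_(i+1) - y_i)/h_i = 13/2, -5, 7.
  2·M_0 + 10·M_1 + 3·M_2 = 6(Δ_1 - Δ_0) = -69
  3·M_1 + 8·M_2 + 1·M_3 = 6(Δ_2 - Δ_1) = 72
Natural end conditions: M_0 = M_3 = 0.
Solving: M_0 = 0, M_1 = -768/71, M_2 = 927/71, M_3 = 0.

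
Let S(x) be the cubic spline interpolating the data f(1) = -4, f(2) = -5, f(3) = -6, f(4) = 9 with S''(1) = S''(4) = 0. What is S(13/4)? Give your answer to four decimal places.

With M_i denoting the second derivative at x_i, h_i = 1, 1, 1, and Δ_i = (y_(i+1) − y_i)/h_i = -1, -1, 15:
  1·M_0 + 4·M_1 + 1·M_2 = 6(Δ_1 - Δ_0) = 0
  1·M_1 + 4·M_2 + 1·M_3 = 6(Δ_2 - Δ_1) = 96
Natural end conditions: M_0 = M_3 = 0.
Solving: M_0 = 0, M_1 = -32/5, M_2 = 128/5, M_3 = 0.
On [3, 4], S(x) = -6 + 97/15·(x - 3) + 64/5·(x - 3)² - 64/15·(x - 3)³.
With (x - 3) = 1/4: S(13/4) = -73/20.

-3.6500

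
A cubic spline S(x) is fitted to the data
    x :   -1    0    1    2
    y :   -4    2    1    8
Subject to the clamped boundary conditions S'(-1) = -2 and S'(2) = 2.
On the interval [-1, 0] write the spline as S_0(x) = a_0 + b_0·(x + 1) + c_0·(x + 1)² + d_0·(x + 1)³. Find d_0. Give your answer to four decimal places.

Write M_i for S''(x_i). With h_i = 1, 1, 1 and divided differences Δ_i = 6, -1, 7, the continuity of S' gives the tridiagonal system
  1·M_0 + 4·M_1 + 1·M_2 = 6(Δ_1 - Δ_0) = -42
  1·M_1 + 4·M_2 + 1·M_3 = 6(Δ_2 - Δ_1) = 48
Clamped end conditions give two more equations: 2h_0·M_0 + h_0·M_1 = 6(Δ_0 - S'(-1)) = 48 and h_2·M_2 + 2h_2·M_3 = 6(S'(2) - Δ_2) = -30.
Solving the tridiagonal system: M_0 = 556/15, M_1 = -392/15, M_2 = 382/15, M_3 = -416/15.
On [-1, 0], with S_0(x) = a_0 + b_0·(x + 1) + c_0·(x + 1)² + d_0·(x + 1)³: c_0 = M_0/2 = 278/15, d_0 = (M_1 - M_0)/(6h_0) = -158/15, b_0 = Δ_0 - h_0(2M_0 + M_1)/6 = -2.

-10.5333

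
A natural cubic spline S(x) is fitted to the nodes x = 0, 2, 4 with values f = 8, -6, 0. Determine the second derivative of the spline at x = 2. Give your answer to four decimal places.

7.5000

Put σ_i = S'' at the i-th knot. Here h = (2, 2) and Δ = (-7, 3), so the interior equations h_(i-1)·σ_(i-1) + 2(h_(i-1)+h_i)·σ_i + h_i·σ_(i+1) = 6(Δ_i − Δ_(i-1)) read
  2·σ_0 + 8·σ_1 + 2·σ_2 = 6(Δ_1 - Δ_0) = 60
Natural end conditions: σ_0 = σ_2 = 0.
Forward elimination and back-substitution give σ_0 = 0, σ_1 = 15/2, σ_2 = 0.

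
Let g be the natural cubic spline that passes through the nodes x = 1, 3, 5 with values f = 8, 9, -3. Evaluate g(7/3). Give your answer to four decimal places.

With σ_i denoting the second derivative at x_i, h_i = 2, 2, and Δ_i = (y_(i+1) − y_i)/h_i = 1/2, -6:
  2·σ_0 + 8·σ_1 + 2·σ_2 = 6(Δ_1 - Δ_0) = -39
Natural end conditions: σ_0 = σ_2 = 0.
Solving: σ_0 = 0, σ_1 = -39/8, σ_2 = 0.
On [1, 3], g(x) = 8 + 17/8·(x - 1) + 0·(x - 1)² - 13/32·(x - 1)³.
With (x - 1) = 4/3: g(7/3) = 533/54.

9.8704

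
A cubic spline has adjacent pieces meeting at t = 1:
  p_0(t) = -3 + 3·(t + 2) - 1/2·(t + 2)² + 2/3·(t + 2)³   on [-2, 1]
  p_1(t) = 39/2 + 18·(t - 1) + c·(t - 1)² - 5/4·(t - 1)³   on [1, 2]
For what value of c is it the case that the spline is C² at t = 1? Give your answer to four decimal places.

5.5000

p_0''(t) = -1 + 4·(t + 2), so p_0''(1) = 11. On the right, p_1''(1) = 2c, so c = 11/2.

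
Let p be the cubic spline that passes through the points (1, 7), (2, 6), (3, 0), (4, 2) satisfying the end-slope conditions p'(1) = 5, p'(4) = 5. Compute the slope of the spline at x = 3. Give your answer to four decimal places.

-2.8000

With σ_i denoting the second derivative at x_i, h_i = 1, 1, 1, and Δ_i = (y_(i+1) − y_i)/h_i = -1, -6, 2:
  1·σ_0 + 4·σ_1 + 1·σ_2 = 6(Δ_1 - Δ_0) = -30
  1·σ_1 + 4·σ_2 + 1·σ_3 = 6(Δ_2 - Δ_1) = 48
Clamped end conditions give two more equations: 2h_0·σ_0 + h_0·σ_1 = 6(Δ_0 - p'(1)) = -36 and h_2·σ_2 + 2h_2·σ_3 = 6(p'(4) - Δ_2) = 18.
Forward elimination and back-substitution give σ_0 = -72/5, σ_1 = -36/5, σ_2 = 66/5, σ_3 = 12/5.
On [3, 4], p'(x) = b_2 + 2c_2·(x - 3) + 3d_2·(x - 3)² with b_2 = Δ_2 - h_2(2σ_2 + σ_3)/6 = -14/5, c_2 = σ_2/2 = 33/5, d_2 = (σ_3 - σ_2)/(6h_2) = -9/5. So p'(3) = -14/5.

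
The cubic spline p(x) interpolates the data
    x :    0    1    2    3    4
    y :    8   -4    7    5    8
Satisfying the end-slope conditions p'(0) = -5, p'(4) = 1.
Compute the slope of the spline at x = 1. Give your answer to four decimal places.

With M_i denoting the second derivative at x_i, h_i = 1, 1, 1, 1, and Δ_i = (y_(i+1) − y_i)/h_i = -12, 11, -2, 3:
  1·M_0 + 4·M_1 + 1·M_2 = 6(Δ_1 - Δ_0) = 138
  1·M_1 + 4·M_2 + 1·M_3 = 6(Δ_2 - Δ_1) = -78
  1·M_2 + 4·M_3 + 1·M_4 = 6(Δ_3 - Δ_2) = 30
Clamped end conditions give two more equations: 2h_0·M_0 + h_0·M_1 = 6(Δ_0 - p'(0)) = -42 and h_3·M_3 + 2h_3·M_4 = 6(p'(4) - Δ_3) = -12.
Hence M_0 = -345/7, M_1 = 396/7, M_2 = -39, M_3 = 150/7, M_4 = -117/7.
On [1, 2], p'(x) = b_1 + 2c_1·(x - 1) + 3d_1·(x - 1)² with b_1 = Δ_1 - h_1(2M_1 + M_2)/6 = -19/14, c_1 = M_1/2 = 198/7, d_1 = (M_2 - M_1)/(6h_1) = -223/14. So p'(1) = -19/14.

-1.3571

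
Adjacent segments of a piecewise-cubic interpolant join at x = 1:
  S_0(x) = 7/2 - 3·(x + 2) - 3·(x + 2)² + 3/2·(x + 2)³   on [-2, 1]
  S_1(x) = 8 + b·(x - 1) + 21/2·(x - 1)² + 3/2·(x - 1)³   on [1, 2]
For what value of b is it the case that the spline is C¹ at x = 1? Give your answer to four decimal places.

S_0'(x) = -3 - 6·(x + 2) + 9/2·(x + 2)², so S_0'(1) = 39/2. On the right, S_1'(1) = b, so b = 39/2.

19.5000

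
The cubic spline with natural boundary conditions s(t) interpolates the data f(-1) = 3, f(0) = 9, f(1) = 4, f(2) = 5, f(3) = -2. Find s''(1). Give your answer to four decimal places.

18.4286

With M_i denoting the second derivative at x_i, h_i = 1, 1, 1, 1, and Δ_i = (y_(i+1) − y_i)/h_i = 6, -5, 1, -7:
  1·M_0 + 4·M_1 + 1·M_2 = 6(Δ_1 - Δ_0) = -66
  1·M_1 + 4·M_2 + 1·M_3 = 6(Δ_2 - Δ_1) = 36
  1·M_2 + 4·M_3 + 1·M_4 = 6(Δ_3 - Δ_2) = -48
Natural end conditions: M_0 = M_4 = 0.
Forward elimination and back-substitution give M_0 = 0, M_1 = -591/28, M_2 = 129/7, M_3 = -465/28, M_4 = 0.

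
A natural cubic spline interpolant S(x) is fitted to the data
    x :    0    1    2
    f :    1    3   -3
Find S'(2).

With m_i denoting the second derivative at x_i, h_i = 1, 1, and Δ_i = (y_(i+1) − y_i)/h_i = 2, -6:
  1·m_0 + 4·m_1 + 1·m_2 = 6(Δ_1 - Δ_0) = -48
Natural end conditions: m_0 = m_2 = 0.
Hence m_0 = 0, m_1 = -12, m_2 = 0.
On [1, 2], S'(x) = b_1 + 2c_1·(x - 1) + 3d_1·(x - 1)² with b_1 = Δ_1 - h_1(2m_1 + m_2)/6 = -2, c_1 = m_1/2 = -6, d_1 = (m_2 - m_1)/(6h_1) = 2. So S'(2) = -8.

-8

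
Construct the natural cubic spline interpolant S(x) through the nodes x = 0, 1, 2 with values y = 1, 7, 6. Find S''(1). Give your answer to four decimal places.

Write m_i for S''(x_i). With h_i = 1, 1 and divided differences Δ_i = 6, -1, the continuity of S' gives the tridiagonal system
  1·m_0 + 4·m_1 + 1·m_2 = 6(Δ_1 - Δ_0) = -42
Natural end conditions: m_0 = m_2 = 0.
Solving the tridiagonal system: m_0 = 0, m_1 = -21/2, m_2 = 0.

-10.5000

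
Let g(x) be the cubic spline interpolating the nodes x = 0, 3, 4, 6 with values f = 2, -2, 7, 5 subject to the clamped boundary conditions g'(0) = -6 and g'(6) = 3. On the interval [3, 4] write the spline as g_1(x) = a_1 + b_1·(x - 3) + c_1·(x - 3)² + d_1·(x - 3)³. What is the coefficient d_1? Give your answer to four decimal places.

With m_i denoting the second derivative at x_i, h_i = 3, 1, 2, and Δ_i = (y_(i+1) − y_i)/h_i = -4/3, 9, -1:
  3·m_0 + 8·m_1 + 1·m_2 = 6(Δ_1 - Δ_0) = 62
  1·m_1 + 6·m_2 + 2·m_3 = 6(Δ_2 - Δ_1) = -60
Clamped end conditions give two more equations: 2h_0·m_0 + h_0·m_1 = 6(Δ_0 - g'(0)) = 28 and h_2·m_2 + 2h_2·m_3 = 6(g'(6) - Δ_2) = 24.
Solving: m_0 = -2/7, m_1 = 208/21, m_2 = -344/21, m_3 = 298/21.
On [3, 4], with g_1(x) = a_1 + b_1·(x - 3) + c_1·(x - 3)² + d_1·(x - 3)³: c_1 = m_1/2 = 104/21, d_1 = (m_2 - m_1)/(6h_1) = -92/21, b_1 = Δ_1 - h_1(2m_1 + m_2)/6 = 59/7.

-4.3810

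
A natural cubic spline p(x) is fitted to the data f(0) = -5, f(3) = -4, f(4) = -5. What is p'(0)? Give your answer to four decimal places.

Write σ_i for p''(x_i). With h_i = 3, 1 and divided differences Δ_i = 1/3, -1, the continuity of p' gives the tridiagonal system
  3·σ_0 + 8·σ_1 + 1·σ_2 = 6(Δ_1 - Δ_0) = -8
Natural end conditions: σ_0 = σ_2 = 0.
Solving: σ_0 = 0, σ_1 = -1, σ_2 = 0.
On [0, 3], p'(x) = b_0 + 2c_0·x + 3d_0·x² with b_0 = Δ_0 - h_0(2σ_0 + σ_1)/6 = 5/6, c_0 = σ_0/2 = 0, d_0 = (σ_1 - σ_0)/(6h_0) = -1/18. So p'(0) = 5/6.

0.8333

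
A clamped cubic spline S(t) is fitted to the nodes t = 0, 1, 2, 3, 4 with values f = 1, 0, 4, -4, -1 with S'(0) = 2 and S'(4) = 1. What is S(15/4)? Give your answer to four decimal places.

-1.7642

Put M_i = S'' at the i-th knot. Here h = (1, 1, 1, 1) and Δ = (-1, 4, -8, 3), so the interior equations h_(i-1)·M_(i-1) + 2(h_(i-1)+h_i)·M_i + h_i·M_(i+1) = 6(Δ_i − Δ_(i-1)) read
  1·M_0 + 4·M_1 + 1·M_2 = 6(Δ_1 - Δ_0) = 30
  1·M_1 + 4·M_2 + 1·M_3 = 6(Δ_2 - Δ_1) = -72
  1·M_2 + 4·M_3 + 1·M_4 = 6(Δ_3 - Δ_2) = 66
Clamped end conditions give two more equations: 2h_0·M_0 + h_0·M_1 = 6(Δ_0 - S'(0)) = -18 and h_3·M_3 + 2h_3·M_4 = 6(S'(4) - Δ_3) = -12.
Solving the tridiagonal system: M_0 = -529/28, M_1 = 277/14, M_2 = -121/4, M_3 = 409/14, M_4 = -577/28.
On [3, 4], S(t) = -4 - 185/56·(t - 3) + 409/28·(t - 3)² - 465/56·(t - 3)³.
With (t - 3) = 3/4: S(15/4) = -6323/3584.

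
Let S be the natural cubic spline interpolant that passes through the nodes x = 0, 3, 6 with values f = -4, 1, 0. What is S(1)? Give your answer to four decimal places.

With M_i denoting the second derivative at x_i, h_i = 3, 3, and Δ_i = (y_(i+1) − y_i)/h_i = 5/3, -1/3:
  3·M_0 + 12·M_1 + 3·M_2 = 6(Δ_1 - Δ_0) = -12
Natural end conditions: M_0 = M_2 = 0.
Hence M_0 = 0, M_1 = -1, M_2 = 0.
On [0, 3], S(x) = -4 + 13/6·x + 0·x² - 1/18·x³.
With x = 1: S(1) = -17/9.

-1.8889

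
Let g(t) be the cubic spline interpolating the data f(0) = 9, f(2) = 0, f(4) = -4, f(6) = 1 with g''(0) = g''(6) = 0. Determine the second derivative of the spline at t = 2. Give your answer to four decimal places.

With M_i denoting the second derivative at x_i, h_i = 2, 2, 2, and Δ_i = (y_(i+1) − y_i)/h_i = -9/2, -2, 5/2:
  2·M_0 + 8·M_1 + 2·M_2 = 6(Δ_1 - Δ_0) = 15
  2·M_1 + 8·M_2 + 2·M_3 = 6(Δ_2 - Δ_1) = 27
Natural end conditions: M_0 = M_3 = 0.
Hence M_0 = 0, M_1 = 11/10, M_2 = 31/10, M_3 = 0.

1.1000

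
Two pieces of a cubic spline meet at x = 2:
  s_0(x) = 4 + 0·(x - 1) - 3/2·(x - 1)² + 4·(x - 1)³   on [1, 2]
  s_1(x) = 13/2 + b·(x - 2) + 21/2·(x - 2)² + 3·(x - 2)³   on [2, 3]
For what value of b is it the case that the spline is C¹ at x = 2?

9

s_0'(x) = 0 - 3·(x - 1) + 12·(x - 1)², so s_0'(2) = 9. On the right, s_1'(2) = b, so b = 9.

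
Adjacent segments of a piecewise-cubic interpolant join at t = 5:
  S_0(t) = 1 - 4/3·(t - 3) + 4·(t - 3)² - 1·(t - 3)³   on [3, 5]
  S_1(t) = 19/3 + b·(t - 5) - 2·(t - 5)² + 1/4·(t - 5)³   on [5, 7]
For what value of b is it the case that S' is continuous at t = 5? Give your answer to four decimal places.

S_0'(t) = -4/3 + 8·(t - 3) - 3·(t - 3)², so S_0'(5) = 8/3. On the right, S_1'(5) = b, so b = 8/3.

2.6667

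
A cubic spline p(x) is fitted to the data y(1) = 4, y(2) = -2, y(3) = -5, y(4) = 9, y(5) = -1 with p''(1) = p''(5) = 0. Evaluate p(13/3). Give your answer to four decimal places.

Let M_i = p''(x_i). Step sizes h_i = 1, 1, 1, 1; slopes of the chords Δ_i = (y_(i+1) - y_i)/h_i = -6, -3, 14, -10.
  1·M_0 + 4·M_1 + 1·M_2 = 6(Δ_1 - Δ_0) = 18
  1·M_1 + 4·M_2 + 1·M_3 = 6(Δ_2 - Δ_1) = 102
  1·M_2 + 4·M_3 + 1·M_4 = 6(Δ_3 - Δ_2) = -144
Natural end conditions: M_0 = M_4 = 0.
Solving the tridiagonal system: M_0 = 0, M_1 = -141/28, M_2 = 267/7, M_3 = -1275/28, M_4 = 0.
On [4, 5], p(x) = 9 + 145/28·(x - 4) - 1275/56·(x - 4)² + 425/56·(x - 4)³.
With (x - 4) = 1/3: p(13/3) = 6409/756.

8.4775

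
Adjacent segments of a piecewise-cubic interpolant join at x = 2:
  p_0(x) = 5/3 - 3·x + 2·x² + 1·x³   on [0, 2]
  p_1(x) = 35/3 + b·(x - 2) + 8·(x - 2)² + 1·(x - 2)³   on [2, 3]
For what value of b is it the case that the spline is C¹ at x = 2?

p_0'(x) = -3 + 4·x + 3·x², so p_0'(2) = 17. On the right, p_1'(2) = b, so b = 17.

17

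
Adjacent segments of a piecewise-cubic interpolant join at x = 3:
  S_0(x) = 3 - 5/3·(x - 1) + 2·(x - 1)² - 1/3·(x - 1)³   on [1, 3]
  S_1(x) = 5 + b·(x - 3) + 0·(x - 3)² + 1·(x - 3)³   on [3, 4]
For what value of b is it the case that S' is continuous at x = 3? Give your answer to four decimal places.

2.3333

S_0'(x) = -5/3 + 4·(x - 1) - 1·(x - 1)², so S_0'(3) = 7/3. On the right, S_1'(3) = b, so b = 7/3.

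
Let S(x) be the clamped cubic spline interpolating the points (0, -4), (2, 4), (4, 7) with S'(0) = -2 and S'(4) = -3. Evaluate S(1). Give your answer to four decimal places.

-1.8438

Let σ_i = S''(x_i). Step sizes h_i = 2, 2; slopes of the chords Δ_i = (y_(i+1) - y_i)/h_i = 4, 3/2.
  2·σ_0 + 8·σ_1 + 2·σ_2 = 6(Δ_1 - Δ_0) = -15
Clamped end conditions give two more equations: 2h_0·σ_0 + h_0·σ_1 = 6(Δ_0 - S'(0)) = 36 and h_1·σ_1 + 2h_1·σ_2 = 6(S'(4) - Δ_1) = -27.
Solving: σ_0 = 85/8, σ_1 = -13/4, σ_2 = -41/8.
On [0, 2], S(x) = -4 - 2·x + 85/16·x² - 37/32·x³.
With x = 1: S(1) = -59/32.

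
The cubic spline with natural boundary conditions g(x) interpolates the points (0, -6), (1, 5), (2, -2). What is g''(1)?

-27

Put M_i = g'' at the i-th knot. Here h = (1, 1) and Δ = (11, -7), so the interior equations h_(i-1)·M_(i-1) + 2(h_(i-1)+h_i)·M_i + h_i·M_(i+1) = 6(Δ_i − Δ_(i-1)) read
  1·M_0 + 4·M_1 + 1·M_2 = 6(Δ_1 - Δ_0) = -108
Natural end conditions: M_0 = M_2 = 0.
Solving: M_0 = 0, M_1 = -27, M_2 = 0.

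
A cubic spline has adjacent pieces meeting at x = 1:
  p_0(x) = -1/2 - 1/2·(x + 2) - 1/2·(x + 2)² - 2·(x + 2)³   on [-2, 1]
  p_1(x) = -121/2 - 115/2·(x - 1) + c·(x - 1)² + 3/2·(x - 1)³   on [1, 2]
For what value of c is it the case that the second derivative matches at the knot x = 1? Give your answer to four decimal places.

p_0''(x) = -1 - 12·(x + 2), so p_0''(1) = -37. On the right, p_1''(1) = 2c, so c = -37/2.

-18.5000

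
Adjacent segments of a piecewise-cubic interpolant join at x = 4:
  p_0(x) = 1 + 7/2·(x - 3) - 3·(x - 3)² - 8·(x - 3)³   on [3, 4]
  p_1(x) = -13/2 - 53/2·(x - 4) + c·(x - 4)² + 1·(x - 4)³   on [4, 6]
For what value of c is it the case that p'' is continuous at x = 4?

p_0''(x) = -6 - 48·(x - 3), so p_0''(4) = -54. On the right, p_1''(4) = 2c, so c = -27.

-27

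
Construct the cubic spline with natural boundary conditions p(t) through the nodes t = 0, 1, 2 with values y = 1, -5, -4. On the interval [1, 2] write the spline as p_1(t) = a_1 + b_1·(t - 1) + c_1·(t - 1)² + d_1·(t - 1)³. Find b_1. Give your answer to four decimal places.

Write M_i for p''(x_i). With h_i = 1, 1 and divided differences Δ_i = -6, 1, the continuity of p' gives the tridiagonal system
  1·M_0 + 4·M_1 + 1·M_2 = 6(Δ_1 - Δ_0) = 42
Natural end conditions: M_0 = M_2 = 0.
Solving the tridiagonal system: M_0 = 0, M_1 = 21/2, M_2 = 0.
On [1, 2], with p_1(t) = a_1 + b_1·(t - 1) + c_1·(t - 1)² + d_1·(t - 1)³: c_1 = M_1/2 = 21/4, d_1 = (M_2 - M_1)/(6h_1) = -7/4, b_1 = Δ_1 - h_1(2M_1 + M_2)/6 = -5/2.

-2.5000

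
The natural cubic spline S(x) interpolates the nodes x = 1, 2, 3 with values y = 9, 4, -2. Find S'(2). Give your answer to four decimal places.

-5.5000

Write σ_i for S''(x_i). With h_i = 1, 1 and divided differences Δ_i = -5, -6, the continuity of S' gives the tridiagonal system
  1·σ_0 + 4·σ_1 + 1·σ_2 = 6(Δ_1 - Δ_0) = -6
Natural end conditions: σ_0 = σ_2 = 0.
Solving the tridiagonal system: σ_0 = 0, σ_1 = -3/2, σ_2 = 0.
On [2, 3], S'(x) = b_1 + 2c_1·(x - 2) + 3d_1·(x - 2)² with b_1 = Δ_1 - h_1(2σ_1 + σ_2)/6 = -11/2, c_1 = σ_1/2 = -3/4, d_1 = (σ_2 - σ_1)/(6h_1) = 1/4. So S'(2) = -11/2.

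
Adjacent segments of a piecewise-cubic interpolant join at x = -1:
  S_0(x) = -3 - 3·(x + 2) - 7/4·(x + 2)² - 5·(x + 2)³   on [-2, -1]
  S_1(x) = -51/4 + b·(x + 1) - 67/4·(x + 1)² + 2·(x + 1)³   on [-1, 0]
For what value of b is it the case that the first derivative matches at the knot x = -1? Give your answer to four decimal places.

-21.5000

S_0'(x) = -3 - 7/2·(x + 2) - 15·(x + 2)², so S_0'(-1) = -43/2. On the right, S_1'(-1) = b, so b = -43/2.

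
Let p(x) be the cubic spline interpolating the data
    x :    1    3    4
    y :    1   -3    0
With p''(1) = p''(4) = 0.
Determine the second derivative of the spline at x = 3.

5

Put m_i = p'' at the i-th knot. Here h = (2, 1) and Δ = (-2, 3), so the interior equations h_(i-1)·m_(i-1) + 2(h_(i-1)+h_i)·m_i + h_i·m_(i+1) = 6(Δ_i − Δ_(i-1)) read
  2·m_0 + 6·m_1 + 1·m_2 = 6(Δ_1 - Δ_0) = 30
Natural end conditions: m_0 = m_2 = 0.
Forward elimination and back-substitution give m_0 = 0, m_1 = 5, m_2 = 0.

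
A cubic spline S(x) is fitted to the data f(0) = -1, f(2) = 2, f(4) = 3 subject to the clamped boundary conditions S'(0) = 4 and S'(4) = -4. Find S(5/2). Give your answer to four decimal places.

Let M_i = S''(x_i). Step sizes h_i = 2, 2; slopes of the chords Δ_i = (y_(i+1) - y_i)/h_i = 3/2, 1/2.
  2·M_0 + 8·M_1 + 2·M_2 = 6(Δ_1 - Δ_0) = -6
Clamped end conditions give two more equations: 2h_0·M_0 + h_0·M_1 = 6(Δ_0 - S'(0)) = -15 and h_1·M_1 + 2h_1·M_2 = 6(S'(4) - Δ_1) = -27.
Hence M_0 = -5, M_1 = 5/2, M_2 = -8.
On [2, 4], S(x) = 2 + 3/2·(x - 2) + 5/4·(x - 2)² - 7/8·(x - 2)³.
With (x - 2) = 1/2: S(5/2) = 189/64.

2.9531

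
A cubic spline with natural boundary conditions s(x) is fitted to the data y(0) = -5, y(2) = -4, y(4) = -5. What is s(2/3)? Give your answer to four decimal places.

-4.5185

With σ_i denoting the second derivative at x_i, h_i = 2, 2, and Δ_i = (y_(i+1) − y_i)/h_i = 1/2, -1/2:
  2·σ_0 + 8·σ_1 + 2·σ_2 = 6(Δ_1 - Δ_0) = -6
Natural end conditions: σ_0 = σ_2 = 0.
Solving the tridiagonal system: σ_0 = 0, σ_1 = -3/4, σ_2 = 0.
On [0, 2], s(x) = -5 + 3/4·x + 0·x² - 1/16·x³.
With x = 2/3: s(2/3) = -122/27.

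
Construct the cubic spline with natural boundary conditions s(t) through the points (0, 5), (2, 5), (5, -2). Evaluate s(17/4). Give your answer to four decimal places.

0.2422

With M_i denoting the second derivative at x_i, h_i = 2, 3, and Δ_i = (y_(i+1) − y_i)/h_i = 0, -7/3:
  2·M_0 + 10·M_1 + 3·M_2 = 6(Δ_1 - Δ_0) = -14
Natural end conditions: M_0 = M_2 = 0.
Solving the tridiagonal system: M_0 = 0, M_1 = -7/5, M_2 = 0.
On [2, 5], s(t) = 5 - 14/15·(t - 2) - 7/10·(t - 2)² + 7/90·(t - 2)³.
With (t - 2) = 9/4: s(17/4) = 31/128.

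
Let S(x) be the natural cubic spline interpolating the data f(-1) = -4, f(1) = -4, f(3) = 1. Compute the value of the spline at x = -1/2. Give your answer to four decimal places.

Write σ_i for S''(x_i). With h_i = 2, 2 and divided differences Δ_i = 0, 5/2, the continuity of S' gives the tridiagonal system
  2·σ_0 + 8·σ_1 + 2·σ_2 = 6(Δ_1 - Δ_0) = 15
Natural end conditions: σ_0 = σ_2 = 0.
Hence σ_0 = 0, σ_1 = 15/8, σ_2 = 0.
On [-1, 1], S(x) = -4 - 5/8·(x + 1) + 0·(x + 1)² + 5/32·(x + 1)³.
With (x + 1) = 1/2: S(-1/2) = -1099/256.

-4.2930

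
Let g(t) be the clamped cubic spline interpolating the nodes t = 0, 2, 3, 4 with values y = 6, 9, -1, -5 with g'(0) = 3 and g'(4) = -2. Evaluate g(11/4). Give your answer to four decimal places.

1.3945

Write M_i for g''(x_i). With h_i = 2, 1, 1 and divided differences Δ_i = 3/2, -10, -4, the continuity of g' gives the tridiagonal system
  2·M_0 + 6·M_1 + 1·M_2 = 6(Δ_1 - Δ_0) = -69
  1·M_1 + 4·M_2 + 1·M_3 = 6(Δ_2 - Δ_1) = 36
Clamped end conditions give two more equations: 2h_0·M_0 + h_0·M_1 = 6(Δ_0 - g'(0)) = -9 and h_2·M_2 + 2h_2·M_3 = 6(g'(4) - Δ_2) = 12.
Solving: M_0 = 11/2, M_1 = -31/2, M_2 = 13, M_3 = -1/2.
On [2, 3], g(t) = 9 - 7·(t - 2) - 31/4·(t - 2)² + 19/4·(t - 2)³.
With (t - 2) = 3/4: g(11/4) = 357/256.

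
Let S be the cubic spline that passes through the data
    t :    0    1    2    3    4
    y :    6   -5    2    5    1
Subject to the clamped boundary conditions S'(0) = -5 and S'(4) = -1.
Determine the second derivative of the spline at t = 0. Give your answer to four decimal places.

Let M_i = S''(x_i). Step sizes h_i = 1, 1, 1, 1; slopes of the chords Δ_i = (y_(i+1) - y_i)/h_i = -11, 7, 3, -4.
  1·M_0 + 4·M_1 + 1·M_2 = 6(Δ_1 - Δ_0) = 108
  1·M_1 + 4·M_2 + 1·M_3 = 6(Δ_2 - Δ_1) = -24
  1·M_2 + 4·M_3 + 1·M_4 = 6(Δ_3 - Δ_2) = -42
Clamped end conditions give two more equations: 2h_0·M_0 + h_0·M_1 = 6(Δ_0 - S'(0)) = -36 and h_3·M_3 + 2h_3·M_4 = 6(S'(4) - Δ_3) = 18.
Solving: M_0 = -1061/28, M_1 = 557/14, M_2 = -53/4, M_3 = -151/14, M_4 = 403/28.

-37.8929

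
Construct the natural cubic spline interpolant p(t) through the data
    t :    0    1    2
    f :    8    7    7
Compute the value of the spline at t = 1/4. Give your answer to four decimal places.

With M_i denoting the second derivative at x_i, h_i = 1, 1, and Δ_i = (y_(i+1) − y_i)/h_i = -1, 0:
  1·M_0 + 4·M_1 + 1·M_2 = 6(Δ_1 - Δ_0) = 6
Natural end conditions: M_0 = M_2 = 0.
Solving: M_0 = 0, M_1 = 3/2, M_2 = 0.
On [0, 1], p(t) = 8 - 5/4·t + 0·t² + 1/4·t³.
With t = 1/4: p(1/4) = 1969/256.

7.6914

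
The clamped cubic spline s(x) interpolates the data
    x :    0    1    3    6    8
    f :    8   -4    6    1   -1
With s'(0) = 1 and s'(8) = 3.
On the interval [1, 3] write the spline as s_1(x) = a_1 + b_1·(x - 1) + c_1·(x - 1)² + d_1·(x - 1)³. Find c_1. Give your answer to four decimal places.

Put M_i = s'' at the i-th knot. Here h = (1, 2, 3, 2) and Δ = (-12, 5, -5/3, -1), so the interior equations h_(i-1)·M_(i-1) + 2(h_(i-1)+h_i)·M_i + h_i·M_(i+1) = 6(Δ_i − Δ_(i-1)) read
  1·M_0 + 6·M_1 + 2·M_2 = 6(Δ_1 - Δ_0) = 102
  2·M_1 + 10·M_2 + 3·M_3 = 6(Δ_2 - Δ_1) = -40
  3·M_2 + 10·M_3 + 2·M_4 = 6(Δ_3 - Δ_2) = 4
Clamped end conditions give two more equations: 2h_0·M_0 + h_0·M_1 = 6(Δ_0 - s'(0)) = -78 and h_3·M_3 + 2h_3·M_4 = 6(s'(8) - Δ_3) = 24.
Solving: M_0 = -14678/273, M_1 = 8062/273, M_2 = -2924/273, M_3 = 244/91, M_4 = 424/91.
On [1, 3], with s_1(x) = a_1 + b_1·(x - 1) + c_1·(x - 1)² + d_1·(x - 1)³: c_1 = M_1/2 = 4031/273, d_1 = (M_2 - M_1)/(6h_1) = -1831/546, b_1 = Δ_1 - h_1(2M_1 + M_2)/6 = -3035/273.

14.7656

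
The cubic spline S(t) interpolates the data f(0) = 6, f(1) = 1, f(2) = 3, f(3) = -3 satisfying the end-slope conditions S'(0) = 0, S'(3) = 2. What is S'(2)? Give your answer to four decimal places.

Put M_i = S'' at the i-th knot. Here h = (1, 1, 1) and Δ = (-5, 2, -6), so the interior equations h_(i-1)·M_(i-1) + 2(h_(i-1)+h_i)·M_i + h_i·M_(i+1) = 6(Δ_i − Δ_(i-1)) read
  1·M_0 + 4·M_1 + 1·M_2 = 6(Δ_1 - Δ_0) = 42
  1·M_1 + 4·M_2 + 1·M_3 = 6(Δ_2 - Δ_1) = -48
Clamped end conditions give two more equations: 2h_0·M_0 + h_0·M_1 = 6(Δ_0 - S'(0)) = -30 and h_2·M_2 + 2h_2·M_3 = 6(S'(3) - Δ_2) = 48.
Solving: M_0 = -406/15, M_1 = 362/15, M_2 = -412/15, M_3 = 566/15.
On [2, 3], S'(t) = b_2 + 2c_2·(t - 2) + 3d_2·(t - 2)² with b_2 = Δ_2 - h_2(2M_2 + M_3)/6 = -47/15, c_2 = M_2/2 = -206/15, d_2 = (M_3 - M_2)/(6h_2) = 163/15. So S'(2) = -47/15.

-3.1333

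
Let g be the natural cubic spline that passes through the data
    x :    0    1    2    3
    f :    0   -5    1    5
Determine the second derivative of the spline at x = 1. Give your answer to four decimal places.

18.4000

Put M_i = g'' at the i-th knot. Here h = (1, 1, 1) and Δ = (-5, 6, 4), so the interior equations h_(i-1)·M_(i-1) + 2(h_(i-1)+h_i)·M_i + h_i·M_(i+1) = 6(Δ_i − Δ_(i-1)) read
  1·M_0 + 4·M_1 + 1·M_2 = 6(Δ_1 - Δ_0) = 66
  1·M_1 + 4·M_2 + 1·M_3 = 6(Δ_2 - Δ_1) = -12
Natural end conditions: M_0 = M_3 = 0.
Solving the tridiagonal system: M_0 = 0, M_1 = 92/5, M_2 = -38/5, M_3 = 0.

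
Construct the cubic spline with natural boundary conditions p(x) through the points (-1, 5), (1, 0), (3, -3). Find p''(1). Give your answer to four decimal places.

With m_i denoting the second derivative at x_i, h_i = 2, 2, and Δ_i = (y_(i+1) − y_i)/h_i = -5/2, -3/2:
  2·m_0 + 8·m_1 + 2·m_2 = 6(Δ_1 - Δ_0) = 6
Natural end conditions: m_0 = m_2 = 0.
Forward elimination and back-substitution give m_0 = 0, m_1 = 3/4, m_2 = 0.

0.7500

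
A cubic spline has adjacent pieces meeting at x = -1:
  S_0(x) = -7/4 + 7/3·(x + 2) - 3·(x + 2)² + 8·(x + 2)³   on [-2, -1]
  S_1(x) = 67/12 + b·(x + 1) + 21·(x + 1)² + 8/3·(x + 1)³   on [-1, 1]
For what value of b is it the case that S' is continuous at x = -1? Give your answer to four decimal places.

20.3333

S_0'(x) = 7/3 - 6·(x + 2) + 24·(x + 2)², so S_0'(-1) = 61/3. On the right, S_1'(-1) = b, so b = 61/3.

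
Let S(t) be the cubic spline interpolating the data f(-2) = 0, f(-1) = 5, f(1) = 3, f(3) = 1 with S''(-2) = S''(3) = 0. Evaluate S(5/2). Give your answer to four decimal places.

1.2443

Write σ_i for S''(x_i). With h_i = 1, 2, 2 and divided differences Δ_i = 5, -1, -1, the continuity of S' gives the tridiagonal system
  1·σ_0 + 6·σ_1 + 2·σ_2 = 6(Δ_1 - Δ_0) = -36
  2·σ_1 + 8·σ_2 + 2·σ_3 = 6(Δ_2 - Δ_1) = 0
Natural end conditions: σ_0 = σ_3 = 0.
Solving the tridiagonal system: σ_0 = 0, σ_1 = -72/11, σ_2 = 18/11, σ_3 = 0.
On [1, 3], S(t) = 3 - 23/11·(t - 1) + 9/11·(t - 1)² - 3/22·(t - 1)³.
With (t - 1) = 3/2: S(5/2) = 219/176.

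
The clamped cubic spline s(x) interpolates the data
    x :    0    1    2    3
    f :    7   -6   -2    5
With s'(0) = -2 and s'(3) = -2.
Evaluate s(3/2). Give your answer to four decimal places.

Write M_i for s''(x_i). With h_i = 1, 1, 1 and divided differences Δ_i = -13, 4, 7, the continuity of s' gives the tridiagonal system
  1·M_0 + 4·M_1 + 1·M_2 = 6(Δ_1 - Δ_0) = 102
  1·M_1 + 4·M_2 + 1·M_3 = 6(Δ_2 - Δ_1) = 18
Clamped end conditions give two more equations: 2h_0·M_0 + h_0·M_1 = 6(Δ_0 - s'(0)) = -66 and h_2·M_2 + 2h_2·M_3 = 6(s'(3) - Δ_2) = -54.
Hence M_0 = -52, M_1 = 38, M_2 = 2, M_3 = -28.
On [1, 2], s(x) = -6 - 9·(x - 1) + 19·(x - 1)² - 6·(x - 1)³.
With (x - 1) = 1/2: s(3/2) = -13/2.

-6.5000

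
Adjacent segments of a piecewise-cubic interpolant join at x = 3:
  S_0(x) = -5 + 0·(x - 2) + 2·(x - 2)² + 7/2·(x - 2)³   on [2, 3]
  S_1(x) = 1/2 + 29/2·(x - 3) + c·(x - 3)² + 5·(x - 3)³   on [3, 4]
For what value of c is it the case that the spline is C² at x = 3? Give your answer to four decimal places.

12.5000

S_0''(x) = 4 + 21·(x - 2), so S_0''(3) = 25. On the right, S_1''(3) = 2c, so c = 25/2.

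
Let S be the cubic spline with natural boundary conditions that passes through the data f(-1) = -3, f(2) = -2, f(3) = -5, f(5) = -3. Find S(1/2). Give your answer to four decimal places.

-0.7766

Put M_i = S'' at the i-th knot. Here h = (3, 1, 2) and Δ = (1/3, -3, 1), so the interior equations h_(i-1)·M_(i-1) + 2(h_(i-1)+h_i)·M_i + h_i·M_(i+1) = 6(Δ_i − Δ_(i-1)) read
  3·M_0 + 8·M_1 + 1·M_2 = 6(Δ_1 - Δ_0) = -20
  1·M_1 + 6·M_2 + 2·M_3 = 6(Δ_2 - Δ_1) = 24
Natural end conditions: M_0 = M_3 = 0.
Solving the tridiagonal system: M_0 = 0, M_1 = -144/47, M_2 = 212/47, M_3 = 0.
On [-1, 2], S(x) = -3 + 263/141·(x + 1) + 0·(x + 1)² - 8/47·(x + 1)³.
With (x + 1) = 3/2: S(1/2) = -73/94.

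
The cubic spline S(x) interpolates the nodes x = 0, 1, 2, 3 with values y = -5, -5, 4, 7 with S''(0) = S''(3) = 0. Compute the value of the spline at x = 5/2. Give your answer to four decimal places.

Put M_i = S'' at the i-th knot. Here h = (1, 1, 1) and Δ = (0, 9, 3), so the interior equations h_(i-1)·M_(i-1) + 2(h_(i-1)+h_i)·M_i + h_i·M_(i+1) = 6(Δ_i − Δ_(i-1)) read
  1·M_0 + 4·M_1 + 1·M_2 = 6(Δ_1 - Δ_0) = 54
  1·M_1 + 4·M_2 + 1·M_3 = 6(Δ_2 - Δ_1) = -36
Natural end conditions: M_0 = M_3 = 0.
Solving the tridiagonal system: M_0 = 0, M_1 = 84/5, M_2 = -66/5, M_3 = 0.
On [2, 3], S(x) = 4 + 37/5·(x - 2) - 33/5·(x - 2)² + 11/5·(x - 2)³.
With (x - 2) = 1/2: S(5/2) = 253/40.

6.3250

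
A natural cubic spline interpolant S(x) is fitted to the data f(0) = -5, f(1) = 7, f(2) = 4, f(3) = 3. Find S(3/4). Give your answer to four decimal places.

Let M_i = S''(x_i). Step sizes h_i = 1, 1, 1; slopes of the chords Δ_i = (y_(i+1) - y_i)/h_i = 12, -3, -1.
  1·M_0 + 4·M_1 + 1·M_2 = 6(Δ_1 - Δ_0) = -90
  1·M_1 + 4·M_2 + 1·M_3 = 6(Δ_2 - Δ_1) = 12
Natural end conditions: M_0 = M_3 = 0.
Solving: M_0 = 0, M_1 = -124/5, M_2 = 46/5, M_3 = 0.
On [0, 1], S(x) = -5 + 242/15·x + 0·x² - 62/15·x³.
With x = 3/4: S(3/4) = 857/160.

5.3563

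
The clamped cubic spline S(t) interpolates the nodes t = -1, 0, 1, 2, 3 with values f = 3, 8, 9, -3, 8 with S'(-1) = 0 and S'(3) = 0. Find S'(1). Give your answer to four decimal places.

-10.5000

Write M_i for S''(x_i). With h_i = 1, 1, 1, 1 and divided differences Δ_i = 5, 1, -12, 11, the continuity of S' gives the tridiagonal system
  1·M_0 + 4·M_1 + 1·M_2 = 6(Δ_1 - Δ_0) = -24
  1·M_1 + 4·M_2 + 1·M_3 = 6(Δ_2 - Δ_1) = -78
  1·M_2 + 4·M_3 + 1·M_4 = 6(Δ_3 - Δ_2) = 138
Clamped end conditions give two more equations: 2h_0·M_0 + h_0·M_1 = 6(Δ_0 - S'(-1)) = 30 and h_3·M_3 + 2h_3·M_4 = 6(S'(3) - Δ_3) = -66.
Hence M_0 = 63/4, M_1 = -3/2, M_2 = -135/4, M_3 = 117/2, M_4 = -249/4.
On [1, 2], S'(t) = b_2 + 2c_2·(t - 1) + 3d_2·(t - 1)² with b_2 = Δ_2 - h_2(2M_2 + M_3)/6 = -21/2, c_2 = M_2/2 = -135/8, d_2 = (M_3 - M_2)/(6h_2) = 123/8. So S'(1) = -21/2.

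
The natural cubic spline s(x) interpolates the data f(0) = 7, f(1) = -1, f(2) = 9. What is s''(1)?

Let M_i = s''(x_i). Step sizes h_i = 1, 1; slopes of the chords Δ_i = (y_(i+1) - y_i)/h_i = -8, 10.
  1·M_0 + 4·M_1 + 1·M_2 = 6(Δ_1 - Δ_0) = 108
Natural end conditions: M_0 = M_2 = 0.
Forward elimination and back-substitution give M_0 = 0, M_1 = 27, M_2 = 0.

27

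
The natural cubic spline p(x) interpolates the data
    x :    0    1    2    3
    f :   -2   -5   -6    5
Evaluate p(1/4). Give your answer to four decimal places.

-2.6875

With σ_i denoting the second derivative at x_i, h_i = 1, 1, 1, and Δ_i = (y_(i+1) − y_i)/h_i = -3, -1, 11:
  1·σ_0 + 4·σ_1 + 1·σ_2 = 6(Δ_1 - Δ_0) = 12
  1·σ_1 + 4·σ_2 + 1·σ_3 = 6(Δ_2 - Δ_1) = 72
Natural end conditions: σ_0 = σ_3 = 0.
Solving: σ_0 = 0, σ_1 = -8/5, σ_2 = 92/5, σ_3 = 0.
On [0, 1], p(x) = -2 - 41/15·x + 0·x² - 4/15·x³.
With x = 1/4: p(1/4) = -43/16.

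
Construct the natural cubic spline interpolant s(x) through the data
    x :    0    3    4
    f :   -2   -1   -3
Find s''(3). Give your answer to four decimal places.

-1.7500

With σ_i denoting the second derivative at x_i, h_i = 3, 1, and Δ_i = (y_(i+1) − y_i)/h_i = 1/3, -2:
  3·σ_0 + 8·σ_1 + 1·σ_2 = 6(Δ_1 - Δ_0) = -14
Natural end conditions: σ_0 = σ_2 = 0.
Hence σ_0 = 0, σ_1 = -7/4, σ_2 = 0.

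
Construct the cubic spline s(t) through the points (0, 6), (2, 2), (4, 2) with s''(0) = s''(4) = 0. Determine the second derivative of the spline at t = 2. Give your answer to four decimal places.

With M_i denoting the second derivative at x_i, h_i = 2, 2, and Δ_i = (y_(i+1) − y_i)/h_i = -2, 0:
  2·M_0 + 8·M_1 + 2·M_2 = 6(Δ_1 - Δ_0) = 12
Natural end conditions: M_0 = M_2 = 0.
Forward elimination and back-substitution give M_0 = 0, M_1 = 3/2, M_2 = 0.

1.5000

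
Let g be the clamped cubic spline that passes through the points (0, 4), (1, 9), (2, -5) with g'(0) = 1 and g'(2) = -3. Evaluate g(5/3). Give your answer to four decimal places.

-1.3889

Put M_i = g'' at the i-th knot. Here h = (1, 1) and Δ = (5, -14), so the interior equations h_(i-1)·M_(i-1) + 2(h_(i-1)+h_i)·M_i + h_i·M_(i+1) = 6(Δ_i − Δ_(i-1)) read
  1·M_0 + 4·M_1 + 1·M_2 = 6(Δ_1 - Δ_0) = -114
Clamped end conditions give two more equations: 2h_0·M_0 + h_0·M_1 = 6(Δ_0 - g'(0)) = 24 and h_1·M_1 + 2h_1·M_2 = 6(g'(2) - Δ_1) = 66.
Solving: M_0 = 77/2, M_1 = -53, M_2 = 119/2.
On [1, 2], g(t) = 9 - 25/4·(t - 1) - 53/2·(t - 1)² + 75/4·(t - 1)³.
With (t - 1) = 2/3: g(5/3) = -25/18.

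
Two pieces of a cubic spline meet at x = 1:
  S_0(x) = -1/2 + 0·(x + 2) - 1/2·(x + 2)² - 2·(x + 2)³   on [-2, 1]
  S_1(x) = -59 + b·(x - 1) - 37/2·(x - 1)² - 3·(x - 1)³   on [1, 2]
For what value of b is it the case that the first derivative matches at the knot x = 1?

S_0'(x) = 0 - 1·(x + 2) - 6·(x + 2)², so S_0'(1) = -57. On the right, S_1'(1) = b, so b = -57.

-57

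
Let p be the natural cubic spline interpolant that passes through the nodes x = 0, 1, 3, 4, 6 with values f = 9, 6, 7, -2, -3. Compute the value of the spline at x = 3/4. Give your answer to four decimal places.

With σ_i denoting the second derivative at x_i, h_i = 1, 2, 1, 2, and Δ_i = (y_(i+1) − y_i)/h_i = -3, 1/2, -9, -1/2:
  1·σ_0 + 6·σ_1 + 2·σ_2 = 6(Δ_1 - Δ_0) = 21
  2·σ_1 + 6·σ_2 + 1·σ_3 = 6(Δ_2 - Δ_1) = -57
  1·σ_2 + 6·σ_3 + 2·σ_4 = 6(Δ_3 - Δ_2) = 51
Natural end conditions: σ_0 = σ_4 = 0.
Solving: σ_0 = 0, σ_1 = 507/62, σ_2 = -435/31, σ_3 = 336/31, σ_4 = 0.
On [0, 1], p(x) = 9 - 541/124·x + 0·x² + 169/124·x³.
With x = 3/4: p(3/4) = 50019/7936.

6.3028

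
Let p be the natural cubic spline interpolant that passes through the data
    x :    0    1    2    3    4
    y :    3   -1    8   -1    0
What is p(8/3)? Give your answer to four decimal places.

2.4563

Write M_i for p''(x_i). With h_i = 1, 1, 1, 1 and divided differences Δ_i = -4, 9, -9, 1, the continuity of p' gives the tridiagonal system
  1·M_0 + 4·M_1 + 1·M_2 = 6(Δ_1 - Δ_0) = 78
  1·M_1 + 4·M_2 + 1·M_3 = 6(Δ_2 - Δ_1) = -108
  1·M_2 + 4·M_3 + 1·M_4 = 6(Δ_3 - Δ_2) = 60
Natural end conditions: M_0 = M_4 = 0.
Solving the tridiagonal system: M_0 = 0, M_1 = 831/28, M_2 = -285/7, M_3 = 705/28, M_4 = 0.
On [2, 3], p(x) = 8 + 3/8·(x - 2) - 285/14·(x - 2)² + 615/56·(x - 2)³.
With (x - 2) = 2/3: p(8/3) = 619/252.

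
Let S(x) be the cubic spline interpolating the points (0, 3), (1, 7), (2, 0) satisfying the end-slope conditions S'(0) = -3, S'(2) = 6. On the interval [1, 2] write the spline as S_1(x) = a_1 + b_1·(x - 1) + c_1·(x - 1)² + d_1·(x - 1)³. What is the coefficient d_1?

17

Put M_i = S'' at the i-th knot. Here h = (1, 1) and Δ = (4, -7), so the interior equations h_(i-1)·M_(i-1) + 2(h_(i-1)+h_i)·M_i + h_i·M_(i+1) = 6(Δ_i − Δ_(i-1)) read
  1·M_0 + 4·M_1 + 1·M_2 = 6(Δ_1 - Δ_0) = -66
Clamped end conditions give two more equations: 2h_0·M_0 + h_0·M_1 = 6(Δ_0 - S'(0)) = 42 and h_1·M_1 + 2h_1·M_2 = 6(S'(2) - Δ_1) = 78.
Solving the tridiagonal system: M_0 = 42, M_1 = -42, M_2 = 60.
On [1, 2], with S_1(x) = a_1 + b_1·(x - 1) + c_1·(x - 1)² + d_1·(x - 1)³: c_1 = M_1/2 = -21, d_1 = (M_2 - M_1)/(6h_1) = 17, b_1 = Δ_1 - h_1(2M_1 + M_2)/6 = -3.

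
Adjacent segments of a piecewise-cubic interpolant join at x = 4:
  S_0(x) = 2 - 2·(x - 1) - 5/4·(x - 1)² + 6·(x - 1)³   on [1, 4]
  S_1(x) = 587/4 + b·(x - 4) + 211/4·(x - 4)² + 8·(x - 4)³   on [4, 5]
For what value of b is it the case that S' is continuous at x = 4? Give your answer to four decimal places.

152.5000

S_0'(x) = -2 - 5/2·(x - 1) + 18·(x - 1)², so S_0'(4) = 305/2. On the right, S_1'(4) = b, so b = 305/2.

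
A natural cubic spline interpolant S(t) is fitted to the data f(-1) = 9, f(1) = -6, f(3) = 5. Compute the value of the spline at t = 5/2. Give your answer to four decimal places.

0.7266

Let σ_i = S''(x_i). Step sizes h_i = 2, 2; slopes of the chords Δ_i = (y_(i+1) - y_i)/h_i = -15/2, 11/2.
  2·σ_0 + 8·σ_1 + 2·σ_2 = 6(Δ_1 - Δ_0) = 78
Natural end conditions: σ_0 = σ_2 = 0.
Solving: σ_0 = 0, σ_1 = 39/4, σ_2 = 0.
On [1, 3], S(t) = -6 - 1·(t - 1) + 39/8·(t - 1)² - 13/16·(t - 1)³.
With (t - 1) = 3/2: S(5/2) = 93/128.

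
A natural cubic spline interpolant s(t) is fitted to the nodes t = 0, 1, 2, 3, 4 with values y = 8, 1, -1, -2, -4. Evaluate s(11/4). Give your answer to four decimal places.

Put M_i = s'' at the i-th knot. Here h = (1, 1, 1, 1) and Δ = (-7, -2, -1, -2), so the interior equations h_(i-1)·M_(i-1) + 2(h_(i-1)+h_i)·M_i + h_i·M_(i+1) = 6(Δ_i − Δ_(i-1)) read
  1·M_0 + 4·M_1 + 1·M_2 = 6(Δ_1 - Δ_0) = 30
  1·M_1 + 4·M_2 + 1·M_3 = 6(Δ_2 - Δ_1) = 6
  1·M_2 + 4·M_3 + 1·M_4 = 6(Δ_3 - Δ_2) = -6
Natural end conditions: M_0 = M_4 = 0.
Forward elimination and back-substitution give M_0 = 0, M_1 = 15/2, M_2 = 0, M_3 = -3/2, M_4 = 0.
On [2, 3], s(t) = -1 - 3/4·(t - 2) + 0·(t - 2)² - 1/4·(t - 2)³.
With (t - 2) = 3/4: s(11/4) = -427/256.

-1.6680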